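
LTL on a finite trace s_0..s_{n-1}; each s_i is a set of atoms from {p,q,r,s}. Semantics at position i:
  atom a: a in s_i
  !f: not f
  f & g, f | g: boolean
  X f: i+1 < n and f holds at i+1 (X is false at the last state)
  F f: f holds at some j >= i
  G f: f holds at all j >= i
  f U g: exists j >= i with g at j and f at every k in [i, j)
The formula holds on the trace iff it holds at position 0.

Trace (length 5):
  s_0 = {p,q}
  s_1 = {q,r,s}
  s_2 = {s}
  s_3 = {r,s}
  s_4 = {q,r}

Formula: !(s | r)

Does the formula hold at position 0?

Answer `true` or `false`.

Answer: true

Derivation:
s_0={p,q}: !(s | r)=True (s | r)=False s=False r=False
s_1={q,r,s}: !(s | r)=False (s | r)=True s=True r=True
s_2={s}: !(s | r)=False (s | r)=True s=True r=False
s_3={r,s}: !(s | r)=False (s | r)=True s=True r=True
s_4={q,r}: !(s | r)=False (s | r)=True s=False r=True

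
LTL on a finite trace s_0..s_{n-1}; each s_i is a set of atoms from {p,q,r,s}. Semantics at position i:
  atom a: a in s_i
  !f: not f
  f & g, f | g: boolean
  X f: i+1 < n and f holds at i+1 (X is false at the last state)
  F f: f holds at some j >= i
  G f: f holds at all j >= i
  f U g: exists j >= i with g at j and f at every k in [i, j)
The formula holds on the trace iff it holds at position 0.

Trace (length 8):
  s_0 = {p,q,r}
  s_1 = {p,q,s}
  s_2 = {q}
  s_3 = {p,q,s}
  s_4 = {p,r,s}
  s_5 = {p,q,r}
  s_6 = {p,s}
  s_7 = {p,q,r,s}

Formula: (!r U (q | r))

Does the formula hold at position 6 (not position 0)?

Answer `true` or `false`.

Answer: true

Derivation:
s_0={p,q,r}: (!r U (q | r))=True !r=False r=True (q | r)=True q=True
s_1={p,q,s}: (!r U (q | r))=True !r=True r=False (q | r)=True q=True
s_2={q}: (!r U (q | r))=True !r=True r=False (q | r)=True q=True
s_3={p,q,s}: (!r U (q | r))=True !r=True r=False (q | r)=True q=True
s_4={p,r,s}: (!r U (q | r))=True !r=False r=True (q | r)=True q=False
s_5={p,q,r}: (!r U (q | r))=True !r=False r=True (q | r)=True q=True
s_6={p,s}: (!r U (q | r))=True !r=True r=False (q | r)=False q=False
s_7={p,q,r,s}: (!r U (q | r))=True !r=False r=True (q | r)=True q=True
Evaluating at position 6: result = True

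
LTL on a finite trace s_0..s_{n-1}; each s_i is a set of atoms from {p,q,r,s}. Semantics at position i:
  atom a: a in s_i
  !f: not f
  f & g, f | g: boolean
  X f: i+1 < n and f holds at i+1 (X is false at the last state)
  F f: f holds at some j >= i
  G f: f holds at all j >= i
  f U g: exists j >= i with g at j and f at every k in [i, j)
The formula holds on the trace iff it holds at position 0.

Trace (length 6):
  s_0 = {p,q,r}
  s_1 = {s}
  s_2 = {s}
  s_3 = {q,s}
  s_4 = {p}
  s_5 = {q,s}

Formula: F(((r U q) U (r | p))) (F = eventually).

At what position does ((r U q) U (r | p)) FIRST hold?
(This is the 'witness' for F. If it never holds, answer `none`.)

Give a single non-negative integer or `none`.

s_0={p,q,r}: ((r U q) U (r | p))=True (r U q)=True r=True q=True (r | p)=True p=True
s_1={s}: ((r U q) U (r | p))=False (r U q)=False r=False q=False (r | p)=False p=False
s_2={s}: ((r U q) U (r | p))=False (r U q)=False r=False q=False (r | p)=False p=False
s_3={q,s}: ((r U q) U (r | p))=True (r U q)=True r=False q=True (r | p)=False p=False
s_4={p}: ((r U q) U (r | p))=True (r U q)=False r=False q=False (r | p)=True p=True
s_5={q,s}: ((r U q) U (r | p))=False (r U q)=True r=False q=True (r | p)=False p=False
F(((r U q) U (r | p))) holds; first witness at position 0.

Answer: 0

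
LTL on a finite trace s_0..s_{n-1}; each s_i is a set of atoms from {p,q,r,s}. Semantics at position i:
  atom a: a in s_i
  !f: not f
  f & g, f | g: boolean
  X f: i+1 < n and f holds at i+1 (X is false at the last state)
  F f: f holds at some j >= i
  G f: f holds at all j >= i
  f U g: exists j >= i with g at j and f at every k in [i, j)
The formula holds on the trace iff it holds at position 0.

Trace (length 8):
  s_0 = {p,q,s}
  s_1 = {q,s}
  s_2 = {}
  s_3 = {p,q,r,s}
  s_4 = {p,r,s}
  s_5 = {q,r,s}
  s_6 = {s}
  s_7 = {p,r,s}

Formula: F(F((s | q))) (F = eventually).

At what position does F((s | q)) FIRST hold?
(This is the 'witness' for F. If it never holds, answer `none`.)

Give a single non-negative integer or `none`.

s_0={p,q,s}: F((s | q))=True (s | q)=True s=True q=True
s_1={q,s}: F((s | q))=True (s | q)=True s=True q=True
s_2={}: F((s | q))=True (s | q)=False s=False q=False
s_3={p,q,r,s}: F((s | q))=True (s | q)=True s=True q=True
s_4={p,r,s}: F((s | q))=True (s | q)=True s=True q=False
s_5={q,r,s}: F((s | q))=True (s | q)=True s=True q=True
s_6={s}: F((s | q))=True (s | q)=True s=True q=False
s_7={p,r,s}: F((s | q))=True (s | q)=True s=True q=False
F(F((s | q))) holds; first witness at position 0.

Answer: 0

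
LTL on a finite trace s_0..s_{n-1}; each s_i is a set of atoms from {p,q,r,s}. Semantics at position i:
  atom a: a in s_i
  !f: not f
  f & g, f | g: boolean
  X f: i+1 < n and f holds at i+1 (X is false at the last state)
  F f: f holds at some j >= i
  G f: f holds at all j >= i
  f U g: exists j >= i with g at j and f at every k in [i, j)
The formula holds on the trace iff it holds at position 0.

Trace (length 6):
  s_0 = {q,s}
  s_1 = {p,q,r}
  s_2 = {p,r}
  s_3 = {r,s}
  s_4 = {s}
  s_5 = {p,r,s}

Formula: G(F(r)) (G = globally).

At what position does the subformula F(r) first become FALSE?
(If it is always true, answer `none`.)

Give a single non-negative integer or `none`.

Answer: none

Derivation:
s_0={q,s}: F(r)=True r=False
s_1={p,q,r}: F(r)=True r=True
s_2={p,r}: F(r)=True r=True
s_3={r,s}: F(r)=True r=True
s_4={s}: F(r)=True r=False
s_5={p,r,s}: F(r)=True r=True
G(F(r)) holds globally = True
No violation — formula holds at every position.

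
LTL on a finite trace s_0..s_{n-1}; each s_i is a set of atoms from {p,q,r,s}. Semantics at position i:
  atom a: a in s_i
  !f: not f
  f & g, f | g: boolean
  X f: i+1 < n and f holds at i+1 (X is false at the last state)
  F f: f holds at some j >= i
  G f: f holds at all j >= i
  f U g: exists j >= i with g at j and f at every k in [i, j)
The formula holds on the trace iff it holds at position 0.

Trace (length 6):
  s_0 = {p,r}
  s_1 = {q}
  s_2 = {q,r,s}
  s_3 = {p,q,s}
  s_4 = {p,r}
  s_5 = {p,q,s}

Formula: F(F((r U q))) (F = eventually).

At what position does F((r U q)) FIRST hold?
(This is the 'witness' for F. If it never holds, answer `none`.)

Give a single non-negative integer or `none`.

s_0={p,r}: F((r U q))=True (r U q)=True r=True q=False
s_1={q}: F((r U q))=True (r U q)=True r=False q=True
s_2={q,r,s}: F((r U q))=True (r U q)=True r=True q=True
s_3={p,q,s}: F((r U q))=True (r U q)=True r=False q=True
s_4={p,r}: F((r U q))=True (r U q)=True r=True q=False
s_5={p,q,s}: F((r U q))=True (r U q)=True r=False q=True
F(F((r U q))) holds; first witness at position 0.

Answer: 0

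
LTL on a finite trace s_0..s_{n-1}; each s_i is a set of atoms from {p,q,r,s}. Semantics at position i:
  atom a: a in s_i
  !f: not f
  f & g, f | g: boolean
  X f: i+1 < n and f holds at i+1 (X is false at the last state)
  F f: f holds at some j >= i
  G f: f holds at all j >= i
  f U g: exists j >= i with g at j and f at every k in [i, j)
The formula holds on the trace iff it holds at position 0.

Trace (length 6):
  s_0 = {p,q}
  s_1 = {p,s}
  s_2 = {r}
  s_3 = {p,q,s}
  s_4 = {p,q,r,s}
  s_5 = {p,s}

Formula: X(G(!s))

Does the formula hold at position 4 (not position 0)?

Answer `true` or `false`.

Answer: false

Derivation:
s_0={p,q}: X(G(!s))=False G(!s)=False !s=True s=False
s_1={p,s}: X(G(!s))=False G(!s)=False !s=False s=True
s_2={r}: X(G(!s))=False G(!s)=False !s=True s=False
s_3={p,q,s}: X(G(!s))=False G(!s)=False !s=False s=True
s_4={p,q,r,s}: X(G(!s))=False G(!s)=False !s=False s=True
s_5={p,s}: X(G(!s))=False G(!s)=False !s=False s=True
Evaluating at position 4: result = False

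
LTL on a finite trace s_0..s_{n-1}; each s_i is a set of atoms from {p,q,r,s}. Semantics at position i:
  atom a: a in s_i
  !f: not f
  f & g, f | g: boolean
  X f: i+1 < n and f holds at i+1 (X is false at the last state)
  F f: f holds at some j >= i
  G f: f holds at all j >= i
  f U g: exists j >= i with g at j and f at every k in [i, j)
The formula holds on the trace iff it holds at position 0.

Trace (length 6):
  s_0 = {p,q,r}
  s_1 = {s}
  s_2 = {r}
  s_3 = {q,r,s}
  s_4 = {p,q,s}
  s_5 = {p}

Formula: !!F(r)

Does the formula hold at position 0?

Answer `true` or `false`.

s_0={p,q,r}: !!F(r)=True !F(r)=False F(r)=True r=True
s_1={s}: !!F(r)=True !F(r)=False F(r)=True r=False
s_2={r}: !!F(r)=True !F(r)=False F(r)=True r=True
s_3={q,r,s}: !!F(r)=True !F(r)=False F(r)=True r=True
s_4={p,q,s}: !!F(r)=False !F(r)=True F(r)=False r=False
s_5={p}: !!F(r)=False !F(r)=True F(r)=False r=False

Answer: true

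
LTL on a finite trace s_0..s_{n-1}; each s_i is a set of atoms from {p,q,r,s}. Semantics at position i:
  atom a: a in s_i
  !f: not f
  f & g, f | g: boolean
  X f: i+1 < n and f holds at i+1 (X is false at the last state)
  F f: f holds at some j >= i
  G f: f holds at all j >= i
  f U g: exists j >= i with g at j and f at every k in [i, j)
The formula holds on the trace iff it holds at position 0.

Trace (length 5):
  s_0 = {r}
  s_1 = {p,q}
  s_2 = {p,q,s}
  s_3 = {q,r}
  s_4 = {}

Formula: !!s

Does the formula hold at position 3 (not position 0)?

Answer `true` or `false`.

s_0={r}: !!s=False !s=True s=False
s_1={p,q}: !!s=False !s=True s=False
s_2={p,q,s}: !!s=True !s=False s=True
s_3={q,r}: !!s=False !s=True s=False
s_4={}: !!s=False !s=True s=False
Evaluating at position 3: result = False

Answer: false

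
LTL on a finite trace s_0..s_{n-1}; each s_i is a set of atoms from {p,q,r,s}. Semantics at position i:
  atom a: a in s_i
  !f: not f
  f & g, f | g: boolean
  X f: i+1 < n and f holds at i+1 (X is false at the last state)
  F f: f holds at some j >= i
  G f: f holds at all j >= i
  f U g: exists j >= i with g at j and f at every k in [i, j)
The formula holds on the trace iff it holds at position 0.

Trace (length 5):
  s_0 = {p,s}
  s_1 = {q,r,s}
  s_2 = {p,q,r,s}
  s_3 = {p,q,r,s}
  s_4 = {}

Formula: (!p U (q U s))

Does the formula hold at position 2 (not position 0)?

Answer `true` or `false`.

s_0={p,s}: (!p U (q U s))=True !p=False p=True (q U s)=True q=False s=True
s_1={q,r,s}: (!p U (q U s))=True !p=True p=False (q U s)=True q=True s=True
s_2={p,q,r,s}: (!p U (q U s))=True !p=False p=True (q U s)=True q=True s=True
s_3={p,q,r,s}: (!p U (q U s))=True !p=False p=True (q U s)=True q=True s=True
s_4={}: (!p U (q U s))=False !p=True p=False (q U s)=False q=False s=False
Evaluating at position 2: result = True

Answer: true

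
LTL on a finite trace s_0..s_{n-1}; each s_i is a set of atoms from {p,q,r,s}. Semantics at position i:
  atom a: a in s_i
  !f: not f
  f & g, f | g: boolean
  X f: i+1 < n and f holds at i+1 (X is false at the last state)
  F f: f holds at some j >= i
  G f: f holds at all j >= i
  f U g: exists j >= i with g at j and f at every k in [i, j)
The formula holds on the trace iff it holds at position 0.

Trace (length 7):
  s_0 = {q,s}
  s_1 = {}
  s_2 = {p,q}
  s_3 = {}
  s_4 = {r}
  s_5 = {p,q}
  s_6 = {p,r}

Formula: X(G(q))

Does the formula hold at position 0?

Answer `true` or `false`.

s_0={q,s}: X(G(q))=False G(q)=False q=True
s_1={}: X(G(q))=False G(q)=False q=False
s_2={p,q}: X(G(q))=False G(q)=False q=True
s_3={}: X(G(q))=False G(q)=False q=False
s_4={r}: X(G(q))=False G(q)=False q=False
s_5={p,q}: X(G(q))=False G(q)=False q=True
s_6={p,r}: X(G(q))=False G(q)=False q=False

Answer: false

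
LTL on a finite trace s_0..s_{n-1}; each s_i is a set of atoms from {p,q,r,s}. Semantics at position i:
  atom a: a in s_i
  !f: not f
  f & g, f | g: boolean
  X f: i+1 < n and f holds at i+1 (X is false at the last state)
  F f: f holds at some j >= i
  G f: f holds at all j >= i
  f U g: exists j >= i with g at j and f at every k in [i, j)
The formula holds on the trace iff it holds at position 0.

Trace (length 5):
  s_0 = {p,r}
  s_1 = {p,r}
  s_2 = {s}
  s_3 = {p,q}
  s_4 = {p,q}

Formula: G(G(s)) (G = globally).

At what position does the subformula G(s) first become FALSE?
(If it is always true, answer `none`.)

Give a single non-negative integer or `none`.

Answer: 0

Derivation:
s_0={p,r}: G(s)=False s=False
s_1={p,r}: G(s)=False s=False
s_2={s}: G(s)=False s=True
s_3={p,q}: G(s)=False s=False
s_4={p,q}: G(s)=False s=False
G(G(s)) holds globally = False
First violation at position 0.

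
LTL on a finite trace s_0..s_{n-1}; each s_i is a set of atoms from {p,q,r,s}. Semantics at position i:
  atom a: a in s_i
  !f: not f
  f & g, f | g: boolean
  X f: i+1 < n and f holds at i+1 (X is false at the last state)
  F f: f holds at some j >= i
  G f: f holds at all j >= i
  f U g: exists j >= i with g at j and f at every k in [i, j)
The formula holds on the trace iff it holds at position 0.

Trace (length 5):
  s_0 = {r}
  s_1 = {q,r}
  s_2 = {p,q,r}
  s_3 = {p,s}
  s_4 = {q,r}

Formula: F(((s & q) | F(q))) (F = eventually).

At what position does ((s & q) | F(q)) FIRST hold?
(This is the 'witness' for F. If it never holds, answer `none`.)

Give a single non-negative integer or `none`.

s_0={r}: ((s & q) | F(q))=True (s & q)=False s=False q=False F(q)=True
s_1={q,r}: ((s & q) | F(q))=True (s & q)=False s=False q=True F(q)=True
s_2={p,q,r}: ((s & q) | F(q))=True (s & q)=False s=False q=True F(q)=True
s_3={p,s}: ((s & q) | F(q))=True (s & q)=False s=True q=False F(q)=True
s_4={q,r}: ((s & q) | F(q))=True (s & q)=False s=False q=True F(q)=True
F(((s & q) | F(q))) holds; first witness at position 0.

Answer: 0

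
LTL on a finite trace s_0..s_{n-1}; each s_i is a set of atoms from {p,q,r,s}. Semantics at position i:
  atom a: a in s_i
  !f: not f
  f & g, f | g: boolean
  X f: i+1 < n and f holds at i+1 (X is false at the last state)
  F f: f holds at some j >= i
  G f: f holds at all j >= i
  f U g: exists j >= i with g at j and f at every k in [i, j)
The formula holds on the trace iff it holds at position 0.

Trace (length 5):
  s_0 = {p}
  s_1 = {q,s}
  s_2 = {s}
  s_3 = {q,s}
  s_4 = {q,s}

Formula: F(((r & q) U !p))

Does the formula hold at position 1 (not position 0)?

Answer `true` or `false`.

Answer: true

Derivation:
s_0={p}: F(((r & q) U !p))=True ((r & q) U !p)=False (r & q)=False r=False q=False !p=False p=True
s_1={q,s}: F(((r & q) U !p))=True ((r & q) U !p)=True (r & q)=False r=False q=True !p=True p=False
s_2={s}: F(((r & q) U !p))=True ((r & q) U !p)=True (r & q)=False r=False q=False !p=True p=False
s_3={q,s}: F(((r & q) U !p))=True ((r & q) U !p)=True (r & q)=False r=False q=True !p=True p=False
s_4={q,s}: F(((r & q) U !p))=True ((r & q) U !p)=True (r & q)=False r=False q=True !p=True p=False
Evaluating at position 1: result = True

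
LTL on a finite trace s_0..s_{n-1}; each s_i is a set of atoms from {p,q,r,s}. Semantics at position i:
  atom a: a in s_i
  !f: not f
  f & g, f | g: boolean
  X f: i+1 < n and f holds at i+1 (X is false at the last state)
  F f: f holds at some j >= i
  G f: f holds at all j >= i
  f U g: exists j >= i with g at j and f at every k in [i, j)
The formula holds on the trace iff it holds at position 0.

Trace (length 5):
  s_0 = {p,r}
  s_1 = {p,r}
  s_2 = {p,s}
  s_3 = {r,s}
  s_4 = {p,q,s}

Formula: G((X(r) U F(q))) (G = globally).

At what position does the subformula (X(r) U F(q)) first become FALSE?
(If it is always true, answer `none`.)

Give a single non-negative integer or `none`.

s_0={p,r}: (X(r) U F(q))=True X(r)=True r=True F(q)=True q=False
s_1={p,r}: (X(r) U F(q))=True X(r)=False r=True F(q)=True q=False
s_2={p,s}: (X(r) U F(q))=True X(r)=True r=False F(q)=True q=False
s_3={r,s}: (X(r) U F(q))=True X(r)=False r=True F(q)=True q=False
s_4={p,q,s}: (X(r) U F(q))=True X(r)=False r=False F(q)=True q=True
G((X(r) U F(q))) holds globally = True
No violation — formula holds at every position.

Answer: none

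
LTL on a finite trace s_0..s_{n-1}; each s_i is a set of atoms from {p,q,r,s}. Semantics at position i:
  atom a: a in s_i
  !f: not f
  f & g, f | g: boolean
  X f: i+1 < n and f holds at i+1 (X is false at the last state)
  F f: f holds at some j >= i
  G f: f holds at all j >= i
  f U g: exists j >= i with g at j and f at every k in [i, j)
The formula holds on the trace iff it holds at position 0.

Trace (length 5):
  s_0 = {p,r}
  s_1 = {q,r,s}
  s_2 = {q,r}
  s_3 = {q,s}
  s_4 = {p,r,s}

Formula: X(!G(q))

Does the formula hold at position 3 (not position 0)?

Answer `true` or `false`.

s_0={p,r}: X(!G(q))=True !G(q)=True G(q)=False q=False
s_1={q,r,s}: X(!G(q))=True !G(q)=True G(q)=False q=True
s_2={q,r}: X(!G(q))=True !G(q)=True G(q)=False q=True
s_3={q,s}: X(!G(q))=True !G(q)=True G(q)=False q=True
s_4={p,r,s}: X(!G(q))=False !G(q)=True G(q)=False q=False
Evaluating at position 3: result = True

Answer: true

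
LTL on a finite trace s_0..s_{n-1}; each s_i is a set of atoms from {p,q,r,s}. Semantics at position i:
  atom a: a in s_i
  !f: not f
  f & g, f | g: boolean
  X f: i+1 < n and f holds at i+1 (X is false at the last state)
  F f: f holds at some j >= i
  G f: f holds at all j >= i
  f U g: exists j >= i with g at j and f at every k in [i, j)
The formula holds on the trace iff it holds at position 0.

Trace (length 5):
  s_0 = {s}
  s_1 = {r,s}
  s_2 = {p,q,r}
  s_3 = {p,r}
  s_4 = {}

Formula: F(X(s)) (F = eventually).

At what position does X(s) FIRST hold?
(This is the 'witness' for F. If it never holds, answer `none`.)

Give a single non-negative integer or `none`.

s_0={s}: X(s)=True s=True
s_1={r,s}: X(s)=False s=True
s_2={p,q,r}: X(s)=False s=False
s_3={p,r}: X(s)=False s=False
s_4={}: X(s)=False s=False
F(X(s)) holds; first witness at position 0.

Answer: 0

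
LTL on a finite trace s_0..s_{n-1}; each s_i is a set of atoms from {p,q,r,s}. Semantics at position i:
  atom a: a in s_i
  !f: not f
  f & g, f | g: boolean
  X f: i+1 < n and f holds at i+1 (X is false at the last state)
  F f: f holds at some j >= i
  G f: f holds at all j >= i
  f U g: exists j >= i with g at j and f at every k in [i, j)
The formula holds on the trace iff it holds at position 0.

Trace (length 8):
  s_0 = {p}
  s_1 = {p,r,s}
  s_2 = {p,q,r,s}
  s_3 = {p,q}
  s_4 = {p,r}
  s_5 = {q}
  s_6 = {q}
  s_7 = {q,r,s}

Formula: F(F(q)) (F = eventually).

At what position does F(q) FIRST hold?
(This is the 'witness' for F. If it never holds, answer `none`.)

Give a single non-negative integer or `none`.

s_0={p}: F(q)=True q=False
s_1={p,r,s}: F(q)=True q=False
s_2={p,q,r,s}: F(q)=True q=True
s_3={p,q}: F(q)=True q=True
s_4={p,r}: F(q)=True q=False
s_5={q}: F(q)=True q=True
s_6={q}: F(q)=True q=True
s_7={q,r,s}: F(q)=True q=True
F(F(q)) holds; first witness at position 0.

Answer: 0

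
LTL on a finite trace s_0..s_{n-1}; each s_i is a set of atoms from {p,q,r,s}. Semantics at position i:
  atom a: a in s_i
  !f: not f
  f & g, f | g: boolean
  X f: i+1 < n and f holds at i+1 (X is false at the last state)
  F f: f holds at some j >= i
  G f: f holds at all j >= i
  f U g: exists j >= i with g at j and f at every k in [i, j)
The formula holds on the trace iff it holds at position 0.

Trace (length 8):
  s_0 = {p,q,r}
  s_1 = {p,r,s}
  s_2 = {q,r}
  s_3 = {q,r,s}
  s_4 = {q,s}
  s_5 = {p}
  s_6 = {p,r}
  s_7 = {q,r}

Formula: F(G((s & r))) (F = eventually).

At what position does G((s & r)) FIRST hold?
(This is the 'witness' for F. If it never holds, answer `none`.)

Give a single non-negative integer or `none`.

s_0={p,q,r}: G((s & r))=False (s & r)=False s=False r=True
s_1={p,r,s}: G((s & r))=False (s & r)=True s=True r=True
s_2={q,r}: G((s & r))=False (s & r)=False s=False r=True
s_3={q,r,s}: G((s & r))=False (s & r)=True s=True r=True
s_4={q,s}: G((s & r))=False (s & r)=False s=True r=False
s_5={p}: G((s & r))=False (s & r)=False s=False r=False
s_6={p,r}: G((s & r))=False (s & r)=False s=False r=True
s_7={q,r}: G((s & r))=False (s & r)=False s=False r=True
F(G((s & r))) does not hold (no witness exists).

Answer: none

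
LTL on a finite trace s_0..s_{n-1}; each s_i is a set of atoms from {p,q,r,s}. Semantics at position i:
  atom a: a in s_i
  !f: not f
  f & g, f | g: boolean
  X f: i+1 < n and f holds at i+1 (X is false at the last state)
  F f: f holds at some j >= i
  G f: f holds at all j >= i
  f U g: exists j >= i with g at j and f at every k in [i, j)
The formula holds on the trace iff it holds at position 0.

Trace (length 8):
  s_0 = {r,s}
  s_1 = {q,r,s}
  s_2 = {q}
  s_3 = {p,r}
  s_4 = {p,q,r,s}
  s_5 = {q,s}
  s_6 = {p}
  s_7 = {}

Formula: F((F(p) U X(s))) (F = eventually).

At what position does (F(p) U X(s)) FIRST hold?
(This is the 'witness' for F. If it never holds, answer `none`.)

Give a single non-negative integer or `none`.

s_0={r,s}: (F(p) U X(s))=True F(p)=True p=False X(s)=True s=True
s_1={q,r,s}: (F(p) U X(s))=True F(p)=True p=False X(s)=False s=True
s_2={q}: (F(p) U X(s))=True F(p)=True p=False X(s)=False s=False
s_3={p,r}: (F(p) U X(s))=True F(p)=True p=True X(s)=True s=False
s_4={p,q,r,s}: (F(p) U X(s))=True F(p)=True p=True X(s)=True s=True
s_5={q,s}: (F(p) U X(s))=False F(p)=True p=False X(s)=False s=True
s_6={p}: (F(p) U X(s))=False F(p)=True p=True X(s)=False s=False
s_7={}: (F(p) U X(s))=False F(p)=False p=False X(s)=False s=False
F((F(p) U X(s))) holds; first witness at position 0.

Answer: 0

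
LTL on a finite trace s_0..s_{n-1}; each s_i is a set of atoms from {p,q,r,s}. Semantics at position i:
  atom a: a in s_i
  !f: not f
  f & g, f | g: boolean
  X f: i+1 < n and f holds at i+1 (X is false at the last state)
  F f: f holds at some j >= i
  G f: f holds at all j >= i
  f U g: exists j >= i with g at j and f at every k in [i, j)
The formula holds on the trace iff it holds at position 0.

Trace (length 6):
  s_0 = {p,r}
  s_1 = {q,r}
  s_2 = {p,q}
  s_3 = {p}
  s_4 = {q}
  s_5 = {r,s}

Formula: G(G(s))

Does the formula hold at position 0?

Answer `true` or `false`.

s_0={p,r}: G(G(s))=False G(s)=False s=False
s_1={q,r}: G(G(s))=False G(s)=False s=False
s_2={p,q}: G(G(s))=False G(s)=False s=False
s_3={p}: G(G(s))=False G(s)=False s=False
s_4={q}: G(G(s))=False G(s)=False s=False
s_5={r,s}: G(G(s))=True G(s)=True s=True

Answer: false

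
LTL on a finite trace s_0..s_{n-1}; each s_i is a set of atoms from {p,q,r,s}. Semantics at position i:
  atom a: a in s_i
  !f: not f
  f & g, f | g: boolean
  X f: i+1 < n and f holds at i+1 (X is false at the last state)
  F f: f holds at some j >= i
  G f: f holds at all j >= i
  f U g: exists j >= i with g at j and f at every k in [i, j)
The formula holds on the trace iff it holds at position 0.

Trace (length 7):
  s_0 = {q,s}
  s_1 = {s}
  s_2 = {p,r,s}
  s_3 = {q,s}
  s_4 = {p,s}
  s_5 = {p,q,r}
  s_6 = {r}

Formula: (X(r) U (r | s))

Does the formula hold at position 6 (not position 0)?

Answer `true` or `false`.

Answer: true

Derivation:
s_0={q,s}: (X(r) U (r | s))=True X(r)=False r=False (r | s)=True s=True
s_1={s}: (X(r) U (r | s))=True X(r)=True r=False (r | s)=True s=True
s_2={p,r,s}: (X(r) U (r | s))=True X(r)=False r=True (r | s)=True s=True
s_3={q,s}: (X(r) U (r | s))=True X(r)=False r=False (r | s)=True s=True
s_4={p,s}: (X(r) U (r | s))=True X(r)=True r=False (r | s)=True s=True
s_5={p,q,r}: (X(r) U (r | s))=True X(r)=True r=True (r | s)=True s=False
s_6={r}: (X(r) U (r | s))=True X(r)=False r=True (r | s)=True s=False
Evaluating at position 6: result = True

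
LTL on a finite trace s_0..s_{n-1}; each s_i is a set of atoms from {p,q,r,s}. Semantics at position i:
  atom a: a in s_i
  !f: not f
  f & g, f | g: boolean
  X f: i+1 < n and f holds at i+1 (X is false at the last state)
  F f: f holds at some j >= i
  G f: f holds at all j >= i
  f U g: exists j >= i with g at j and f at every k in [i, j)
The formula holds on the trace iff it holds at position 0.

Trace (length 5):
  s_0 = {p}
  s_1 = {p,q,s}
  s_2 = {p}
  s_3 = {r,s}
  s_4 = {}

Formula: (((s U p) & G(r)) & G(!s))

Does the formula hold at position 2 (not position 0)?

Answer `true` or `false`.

s_0={p}: (((s U p) & G(r)) & G(!s))=False ((s U p) & G(r))=False (s U p)=True s=False p=True G(r)=False r=False G(!s)=False !s=True
s_1={p,q,s}: (((s U p) & G(r)) & G(!s))=False ((s U p) & G(r))=False (s U p)=True s=True p=True G(r)=False r=False G(!s)=False !s=False
s_2={p}: (((s U p) & G(r)) & G(!s))=False ((s U p) & G(r))=False (s U p)=True s=False p=True G(r)=False r=False G(!s)=False !s=True
s_3={r,s}: (((s U p) & G(r)) & G(!s))=False ((s U p) & G(r))=False (s U p)=False s=True p=False G(r)=False r=True G(!s)=False !s=False
s_4={}: (((s U p) & G(r)) & G(!s))=False ((s U p) & G(r))=False (s U p)=False s=False p=False G(r)=False r=False G(!s)=True !s=True
Evaluating at position 2: result = False

Answer: false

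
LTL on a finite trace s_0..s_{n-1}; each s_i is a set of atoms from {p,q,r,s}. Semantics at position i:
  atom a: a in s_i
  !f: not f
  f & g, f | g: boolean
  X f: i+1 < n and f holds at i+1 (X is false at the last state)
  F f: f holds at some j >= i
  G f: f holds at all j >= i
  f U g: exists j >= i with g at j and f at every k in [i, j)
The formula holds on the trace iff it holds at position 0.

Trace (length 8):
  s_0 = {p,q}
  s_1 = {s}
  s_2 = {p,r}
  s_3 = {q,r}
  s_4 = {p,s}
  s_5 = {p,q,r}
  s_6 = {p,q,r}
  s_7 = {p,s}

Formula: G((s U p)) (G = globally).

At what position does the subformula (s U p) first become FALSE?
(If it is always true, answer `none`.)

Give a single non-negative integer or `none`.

s_0={p,q}: (s U p)=True s=False p=True
s_1={s}: (s U p)=True s=True p=False
s_2={p,r}: (s U p)=True s=False p=True
s_3={q,r}: (s U p)=False s=False p=False
s_4={p,s}: (s U p)=True s=True p=True
s_5={p,q,r}: (s U p)=True s=False p=True
s_6={p,q,r}: (s U p)=True s=False p=True
s_7={p,s}: (s U p)=True s=True p=True
G((s U p)) holds globally = False
First violation at position 3.

Answer: 3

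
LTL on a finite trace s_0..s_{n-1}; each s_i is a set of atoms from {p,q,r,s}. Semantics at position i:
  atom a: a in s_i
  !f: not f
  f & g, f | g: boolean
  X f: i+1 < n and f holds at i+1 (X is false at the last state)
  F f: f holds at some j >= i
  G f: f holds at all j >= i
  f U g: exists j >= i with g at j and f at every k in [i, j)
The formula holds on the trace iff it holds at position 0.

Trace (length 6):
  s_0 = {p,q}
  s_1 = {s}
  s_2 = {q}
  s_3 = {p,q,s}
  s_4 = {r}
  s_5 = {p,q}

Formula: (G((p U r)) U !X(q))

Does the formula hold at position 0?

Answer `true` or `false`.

Answer: true

Derivation:
s_0={p,q}: (G((p U r)) U !X(q))=True G((p U r))=False (p U r)=False p=True r=False !X(q)=True X(q)=False q=True
s_1={s}: (G((p U r)) U !X(q))=False G((p U r))=False (p U r)=False p=False r=False !X(q)=False X(q)=True q=False
s_2={q}: (G((p U r)) U !X(q))=False G((p U r))=False (p U r)=False p=False r=False !X(q)=False X(q)=True q=True
s_3={p,q,s}: (G((p U r)) U !X(q))=True G((p U r))=False (p U r)=True p=True r=False !X(q)=True X(q)=False q=True
s_4={r}: (G((p U r)) U !X(q))=False G((p U r))=False (p U r)=True p=False r=True !X(q)=False X(q)=True q=False
s_5={p,q}: (G((p U r)) U !X(q))=True G((p U r))=False (p U r)=False p=True r=False !X(q)=True X(q)=False q=True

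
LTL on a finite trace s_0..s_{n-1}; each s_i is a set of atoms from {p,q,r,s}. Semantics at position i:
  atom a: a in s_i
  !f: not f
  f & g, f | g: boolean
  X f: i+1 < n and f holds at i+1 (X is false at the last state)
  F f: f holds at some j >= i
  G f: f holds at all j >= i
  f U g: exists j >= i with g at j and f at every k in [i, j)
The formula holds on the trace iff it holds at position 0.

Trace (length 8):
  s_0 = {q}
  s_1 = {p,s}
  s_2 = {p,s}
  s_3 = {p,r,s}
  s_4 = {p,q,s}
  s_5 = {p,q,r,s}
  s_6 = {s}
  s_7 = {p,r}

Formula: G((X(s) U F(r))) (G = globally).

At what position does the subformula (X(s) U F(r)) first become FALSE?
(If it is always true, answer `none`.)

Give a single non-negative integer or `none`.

Answer: none

Derivation:
s_0={q}: (X(s) U F(r))=True X(s)=True s=False F(r)=True r=False
s_1={p,s}: (X(s) U F(r))=True X(s)=True s=True F(r)=True r=False
s_2={p,s}: (X(s) U F(r))=True X(s)=True s=True F(r)=True r=False
s_3={p,r,s}: (X(s) U F(r))=True X(s)=True s=True F(r)=True r=True
s_4={p,q,s}: (X(s) U F(r))=True X(s)=True s=True F(r)=True r=False
s_5={p,q,r,s}: (X(s) U F(r))=True X(s)=True s=True F(r)=True r=True
s_6={s}: (X(s) U F(r))=True X(s)=False s=True F(r)=True r=False
s_7={p,r}: (X(s) U F(r))=True X(s)=False s=False F(r)=True r=True
G((X(s) U F(r))) holds globally = True
No violation — formula holds at every position.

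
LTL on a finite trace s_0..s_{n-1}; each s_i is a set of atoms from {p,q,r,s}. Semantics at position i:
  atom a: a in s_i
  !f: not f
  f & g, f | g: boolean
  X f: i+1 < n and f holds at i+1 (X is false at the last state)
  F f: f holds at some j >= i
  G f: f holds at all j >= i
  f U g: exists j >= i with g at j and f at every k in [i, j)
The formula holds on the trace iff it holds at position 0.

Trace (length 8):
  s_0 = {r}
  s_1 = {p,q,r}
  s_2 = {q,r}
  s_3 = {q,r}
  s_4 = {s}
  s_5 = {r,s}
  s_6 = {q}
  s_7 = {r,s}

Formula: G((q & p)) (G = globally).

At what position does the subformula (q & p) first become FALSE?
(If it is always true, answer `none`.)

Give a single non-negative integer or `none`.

Answer: 0

Derivation:
s_0={r}: (q & p)=False q=False p=False
s_1={p,q,r}: (q & p)=True q=True p=True
s_2={q,r}: (q & p)=False q=True p=False
s_3={q,r}: (q & p)=False q=True p=False
s_4={s}: (q & p)=False q=False p=False
s_5={r,s}: (q & p)=False q=False p=False
s_6={q}: (q & p)=False q=True p=False
s_7={r,s}: (q & p)=False q=False p=False
G((q & p)) holds globally = False
First violation at position 0.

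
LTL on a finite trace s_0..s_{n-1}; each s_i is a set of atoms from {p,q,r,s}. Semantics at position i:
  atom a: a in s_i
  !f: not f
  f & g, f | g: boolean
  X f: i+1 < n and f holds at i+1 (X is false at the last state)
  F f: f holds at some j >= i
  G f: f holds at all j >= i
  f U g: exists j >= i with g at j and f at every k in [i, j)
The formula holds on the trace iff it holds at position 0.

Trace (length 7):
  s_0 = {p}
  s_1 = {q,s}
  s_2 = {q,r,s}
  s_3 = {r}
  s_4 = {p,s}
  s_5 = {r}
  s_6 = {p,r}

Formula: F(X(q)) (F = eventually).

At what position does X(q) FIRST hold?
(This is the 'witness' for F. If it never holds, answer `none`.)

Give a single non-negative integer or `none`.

s_0={p}: X(q)=True q=False
s_1={q,s}: X(q)=True q=True
s_2={q,r,s}: X(q)=False q=True
s_3={r}: X(q)=False q=False
s_4={p,s}: X(q)=False q=False
s_5={r}: X(q)=False q=False
s_6={p,r}: X(q)=False q=False
F(X(q)) holds; first witness at position 0.

Answer: 0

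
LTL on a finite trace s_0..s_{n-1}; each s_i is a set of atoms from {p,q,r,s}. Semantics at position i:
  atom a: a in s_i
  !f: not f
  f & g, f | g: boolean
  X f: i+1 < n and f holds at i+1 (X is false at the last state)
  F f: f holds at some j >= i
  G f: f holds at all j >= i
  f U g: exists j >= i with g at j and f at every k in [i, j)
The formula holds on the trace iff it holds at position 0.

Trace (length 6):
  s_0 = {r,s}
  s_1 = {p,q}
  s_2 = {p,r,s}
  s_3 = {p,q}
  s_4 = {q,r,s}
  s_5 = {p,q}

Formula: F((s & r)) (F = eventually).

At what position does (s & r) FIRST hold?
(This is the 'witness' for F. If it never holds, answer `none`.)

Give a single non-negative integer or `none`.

Answer: 0

Derivation:
s_0={r,s}: (s & r)=True s=True r=True
s_1={p,q}: (s & r)=False s=False r=False
s_2={p,r,s}: (s & r)=True s=True r=True
s_3={p,q}: (s & r)=False s=False r=False
s_4={q,r,s}: (s & r)=True s=True r=True
s_5={p,q}: (s & r)=False s=False r=False
F((s & r)) holds; first witness at position 0.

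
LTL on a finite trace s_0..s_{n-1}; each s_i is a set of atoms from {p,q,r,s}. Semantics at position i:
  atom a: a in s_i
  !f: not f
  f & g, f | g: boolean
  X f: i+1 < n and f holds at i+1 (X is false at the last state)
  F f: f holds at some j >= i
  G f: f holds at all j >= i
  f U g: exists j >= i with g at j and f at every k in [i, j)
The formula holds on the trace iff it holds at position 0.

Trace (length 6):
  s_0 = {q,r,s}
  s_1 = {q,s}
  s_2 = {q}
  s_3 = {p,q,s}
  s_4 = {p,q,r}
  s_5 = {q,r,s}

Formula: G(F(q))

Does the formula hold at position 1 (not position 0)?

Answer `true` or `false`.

s_0={q,r,s}: G(F(q))=True F(q)=True q=True
s_1={q,s}: G(F(q))=True F(q)=True q=True
s_2={q}: G(F(q))=True F(q)=True q=True
s_3={p,q,s}: G(F(q))=True F(q)=True q=True
s_4={p,q,r}: G(F(q))=True F(q)=True q=True
s_5={q,r,s}: G(F(q))=True F(q)=True q=True
Evaluating at position 1: result = True

Answer: true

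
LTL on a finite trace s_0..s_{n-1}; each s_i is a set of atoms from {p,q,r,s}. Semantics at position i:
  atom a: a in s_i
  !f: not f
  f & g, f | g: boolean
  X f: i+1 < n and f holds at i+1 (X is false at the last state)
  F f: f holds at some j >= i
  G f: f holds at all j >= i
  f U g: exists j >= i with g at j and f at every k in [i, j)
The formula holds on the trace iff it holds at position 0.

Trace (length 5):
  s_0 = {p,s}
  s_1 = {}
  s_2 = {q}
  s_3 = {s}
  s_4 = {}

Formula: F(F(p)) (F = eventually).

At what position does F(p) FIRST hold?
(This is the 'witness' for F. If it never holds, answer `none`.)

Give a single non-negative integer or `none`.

Answer: 0

Derivation:
s_0={p,s}: F(p)=True p=True
s_1={}: F(p)=False p=False
s_2={q}: F(p)=False p=False
s_3={s}: F(p)=False p=False
s_4={}: F(p)=False p=False
F(F(p)) holds; first witness at position 0.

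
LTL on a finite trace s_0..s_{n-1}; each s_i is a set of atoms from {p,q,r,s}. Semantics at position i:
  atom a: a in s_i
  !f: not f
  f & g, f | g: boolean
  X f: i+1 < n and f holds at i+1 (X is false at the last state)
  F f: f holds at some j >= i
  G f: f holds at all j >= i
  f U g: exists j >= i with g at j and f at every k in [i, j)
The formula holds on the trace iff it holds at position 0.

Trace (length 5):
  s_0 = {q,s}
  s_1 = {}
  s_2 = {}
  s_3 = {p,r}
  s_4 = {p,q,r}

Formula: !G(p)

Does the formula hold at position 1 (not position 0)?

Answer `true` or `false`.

Answer: true

Derivation:
s_0={q,s}: !G(p)=True G(p)=False p=False
s_1={}: !G(p)=True G(p)=False p=False
s_2={}: !G(p)=True G(p)=False p=False
s_3={p,r}: !G(p)=False G(p)=True p=True
s_4={p,q,r}: !G(p)=False G(p)=True p=True
Evaluating at position 1: result = True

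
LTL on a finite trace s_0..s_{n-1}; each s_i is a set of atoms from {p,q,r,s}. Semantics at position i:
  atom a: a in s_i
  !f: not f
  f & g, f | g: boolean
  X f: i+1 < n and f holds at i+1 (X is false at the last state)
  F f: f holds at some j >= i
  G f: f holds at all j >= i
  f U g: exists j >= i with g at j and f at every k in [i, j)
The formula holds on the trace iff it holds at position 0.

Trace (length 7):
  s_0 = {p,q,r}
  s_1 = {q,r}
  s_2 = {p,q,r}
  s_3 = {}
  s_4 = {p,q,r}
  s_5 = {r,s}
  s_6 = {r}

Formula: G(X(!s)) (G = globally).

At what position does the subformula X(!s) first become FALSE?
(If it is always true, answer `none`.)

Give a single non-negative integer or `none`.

Answer: 4

Derivation:
s_0={p,q,r}: X(!s)=True !s=True s=False
s_1={q,r}: X(!s)=True !s=True s=False
s_2={p,q,r}: X(!s)=True !s=True s=False
s_3={}: X(!s)=True !s=True s=False
s_4={p,q,r}: X(!s)=False !s=True s=False
s_5={r,s}: X(!s)=True !s=False s=True
s_6={r}: X(!s)=False !s=True s=False
G(X(!s)) holds globally = False
First violation at position 4.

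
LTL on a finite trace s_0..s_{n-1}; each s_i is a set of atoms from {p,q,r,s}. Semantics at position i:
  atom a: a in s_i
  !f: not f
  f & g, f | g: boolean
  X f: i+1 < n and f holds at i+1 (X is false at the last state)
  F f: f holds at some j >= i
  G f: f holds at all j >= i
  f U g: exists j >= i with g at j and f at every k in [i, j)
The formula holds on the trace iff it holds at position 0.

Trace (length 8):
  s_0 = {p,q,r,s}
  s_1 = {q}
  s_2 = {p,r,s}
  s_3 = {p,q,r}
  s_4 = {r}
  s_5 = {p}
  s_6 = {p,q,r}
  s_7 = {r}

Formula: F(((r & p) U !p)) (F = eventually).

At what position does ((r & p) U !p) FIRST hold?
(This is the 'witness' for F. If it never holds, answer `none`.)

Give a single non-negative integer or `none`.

s_0={p,q,r,s}: ((r & p) U !p)=True (r & p)=True r=True p=True !p=False
s_1={q}: ((r & p) U !p)=True (r & p)=False r=False p=False !p=True
s_2={p,r,s}: ((r & p) U !p)=True (r & p)=True r=True p=True !p=False
s_3={p,q,r}: ((r & p) U !p)=True (r & p)=True r=True p=True !p=False
s_4={r}: ((r & p) U !p)=True (r & p)=False r=True p=False !p=True
s_5={p}: ((r & p) U !p)=False (r & p)=False r=False p=True !p=False
s_6={p,q,r}: ((r & p) U !p)=True (r & p)=True r=True p=True !p=False
s_7={r}: ((r & p) U !p)=True (r & p)=False r=True p=False !p=True
F(((r & p) U !p)) holds; first witness at position 0.

Answer: 0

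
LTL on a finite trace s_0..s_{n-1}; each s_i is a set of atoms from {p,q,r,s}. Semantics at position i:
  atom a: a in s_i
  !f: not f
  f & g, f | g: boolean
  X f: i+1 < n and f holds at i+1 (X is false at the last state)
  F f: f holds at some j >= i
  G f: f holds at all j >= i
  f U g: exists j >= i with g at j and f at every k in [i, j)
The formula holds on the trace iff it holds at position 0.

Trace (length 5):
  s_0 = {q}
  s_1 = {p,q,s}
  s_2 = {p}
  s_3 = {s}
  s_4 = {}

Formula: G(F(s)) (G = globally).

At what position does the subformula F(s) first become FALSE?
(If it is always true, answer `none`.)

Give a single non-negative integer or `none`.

s_0={q}: F(s)=True s=False
s_1={p,q,s}: F(s)=True s=True
s_2={p}: F(s)=True s=False
s_3={s}: F(s)=True s=True
s_4={}: F(s)=False s=False
G(F(s)) holds globally = False
First violation at position 4.

Answer: 4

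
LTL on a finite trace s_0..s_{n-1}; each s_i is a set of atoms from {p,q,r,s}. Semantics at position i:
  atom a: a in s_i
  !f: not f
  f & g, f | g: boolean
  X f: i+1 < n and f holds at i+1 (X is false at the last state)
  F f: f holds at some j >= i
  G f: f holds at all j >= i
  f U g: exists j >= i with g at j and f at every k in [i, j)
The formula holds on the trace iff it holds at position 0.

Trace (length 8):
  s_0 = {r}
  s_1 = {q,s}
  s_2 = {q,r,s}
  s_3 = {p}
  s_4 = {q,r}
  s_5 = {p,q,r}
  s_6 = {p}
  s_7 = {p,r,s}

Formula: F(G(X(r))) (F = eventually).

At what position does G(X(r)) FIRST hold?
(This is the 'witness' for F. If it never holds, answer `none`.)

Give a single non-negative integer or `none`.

Answer: none

Derivation:
s_0={r}: G(X(r))=False X(r)=False r=True
s_1={q,s}: G(X(r))=False X(r)=True r=False
s_2={q,r,s}: G(X(r))=False X(r)=False r=True
s_3={p}: G(X(r))=False X(r)=True r=False
s_4={q,r}: G(X(r))=False X(r)=True r=True
s_5={p,q,r}: G(X(r))=False X(r)=False r=True
s_6={p}: G(X(r))=False X(r)=True r=False
s_7={p,r,s}: G(X(r))=False X(r)=False r=True
F(G(X(r))) does not hold (no witness exists).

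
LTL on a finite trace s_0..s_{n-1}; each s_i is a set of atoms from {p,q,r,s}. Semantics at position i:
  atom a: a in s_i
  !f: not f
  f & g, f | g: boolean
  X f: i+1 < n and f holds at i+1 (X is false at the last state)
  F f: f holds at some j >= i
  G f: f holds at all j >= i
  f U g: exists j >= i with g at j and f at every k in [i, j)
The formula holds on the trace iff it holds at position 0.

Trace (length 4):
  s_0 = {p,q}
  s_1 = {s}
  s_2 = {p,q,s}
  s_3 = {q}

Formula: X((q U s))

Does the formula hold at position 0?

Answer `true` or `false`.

s_0={p,q}: X((q U s))=True (q U s)=True q=True s=False
s_1={s}: X((q U s))=True (q U s)=True q=False s=True
s_2={p,q,s}: X((q U s))=False (q U s)=True q=True s=True
s_3={q}: X((q U s))=False (q U s)=False q=True s=False

Answer: true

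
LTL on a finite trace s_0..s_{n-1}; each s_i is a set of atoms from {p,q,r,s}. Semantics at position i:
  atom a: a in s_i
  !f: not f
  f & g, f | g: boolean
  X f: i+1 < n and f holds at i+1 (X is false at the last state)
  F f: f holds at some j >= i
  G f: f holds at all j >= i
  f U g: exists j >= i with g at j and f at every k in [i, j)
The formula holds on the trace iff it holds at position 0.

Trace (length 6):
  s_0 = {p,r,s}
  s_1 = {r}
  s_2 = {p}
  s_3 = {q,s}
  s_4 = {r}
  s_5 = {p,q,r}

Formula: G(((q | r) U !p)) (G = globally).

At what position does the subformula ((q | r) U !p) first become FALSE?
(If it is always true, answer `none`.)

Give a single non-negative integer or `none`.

Answer: 2

Derivation:
s_0={p,r,s}: ((q | r) U !p)=True (q | r)=True q=False r=True !p=False p=True
s_1={r}: ((q | r) U !p)=True (q | r)=True q=False r=True !p=True p=False
s_2={p}: ((q | r) U !p)=False (q | r)=False q=False r=False !p=False p=True
s_3={q,s}: ((q | r) U !p)=True (q | r)=True q=True r=False !p=True p=False
s_4={r}: ((q | r) U !p)=True (q | r)=True q=False r=True !p=True p=False
s_5={p,q,r}: ((q | r) U !p)=False (q | r)=True q=True r=True !p=False p=True
G(((q | r) U !p)) holds globally = False
First violation at position 2.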